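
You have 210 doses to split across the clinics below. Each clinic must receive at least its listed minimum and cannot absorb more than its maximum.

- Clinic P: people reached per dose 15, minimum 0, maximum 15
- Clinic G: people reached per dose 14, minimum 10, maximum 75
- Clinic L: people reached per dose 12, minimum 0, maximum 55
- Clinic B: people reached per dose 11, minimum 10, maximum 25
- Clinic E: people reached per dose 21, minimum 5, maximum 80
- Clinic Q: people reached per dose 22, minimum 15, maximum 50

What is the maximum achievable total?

Meeting every minimum uses 0+10+0+10+5+15 = 40 doses, leaving 170.
Order the clinics by people reached per dose: Clinic Q 22 > Clinic E 21 > Clinic P 15 > Clinic G 14 > Clinic L 12 > Clinic B 11.
Clinic Q takes 35 more to reach its cap of 50 → 135 left.
Clinic E: +75 to 80 (cap) → 60 left.
Clinic P takes 15 more to reach its cap of 15 → 45 left.
Clinic G has room for 65 more but only 45 remain, so it gets 55.
Total = 15×15 + 14×55 + 11×10 + 21×80 + 22×50 = 3885.

3885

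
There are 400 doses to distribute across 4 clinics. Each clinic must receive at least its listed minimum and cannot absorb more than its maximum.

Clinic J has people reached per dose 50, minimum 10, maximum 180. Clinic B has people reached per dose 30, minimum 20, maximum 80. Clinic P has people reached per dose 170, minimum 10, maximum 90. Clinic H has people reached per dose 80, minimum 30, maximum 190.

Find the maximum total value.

36100

Meeting every minimum uses 10+20+10+30 = 70 doses, leaving 330.
Rank by people reached per dose: Clinic P 170 > Clinic H 80 > Clinic J 50 > Clinic B 30.
Give Clinic P 80 more to hit its cap of 90 — 250 left.
Clinic H takes 160 more to reach its cap of 190 — 90 left.
Clinic J has room for 170 more but only 90 remain, so it gets 100.
Total = 50×100 + 30×20 + 170×90 + 80×190 = 36100.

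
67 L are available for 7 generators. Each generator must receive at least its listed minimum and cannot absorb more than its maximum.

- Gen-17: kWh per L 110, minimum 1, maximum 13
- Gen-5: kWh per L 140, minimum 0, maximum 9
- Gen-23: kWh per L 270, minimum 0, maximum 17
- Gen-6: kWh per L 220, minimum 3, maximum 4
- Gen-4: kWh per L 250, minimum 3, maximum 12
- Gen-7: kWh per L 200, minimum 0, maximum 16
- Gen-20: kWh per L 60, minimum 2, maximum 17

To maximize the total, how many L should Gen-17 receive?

7

Meeting every minimum uses 1+0+0+3+3+0+2 = 9 L, leaving 58.
Rank by kWh per L: Gen-23 270 > Gen-4 250 > Gen-6 220 > Gen-7 200 > Gen-5 140 > Gen-17 110 > Gen-20 60.
Gen-23 takes 17 more to reach its cap of 17 → 41 left.
Gen-4 takes 9 more to reach its cap of 12 → 32 left.
Gen-6: +1 to 4 (cap) → 31 left.
Gen-7: +16 to 16 (cap) → 15 left.
Gen-5 takes 9 more to reach its cap of 9 → 6 left.
Gen-17 has room for 12 more but only 6 remain, so it gets 7.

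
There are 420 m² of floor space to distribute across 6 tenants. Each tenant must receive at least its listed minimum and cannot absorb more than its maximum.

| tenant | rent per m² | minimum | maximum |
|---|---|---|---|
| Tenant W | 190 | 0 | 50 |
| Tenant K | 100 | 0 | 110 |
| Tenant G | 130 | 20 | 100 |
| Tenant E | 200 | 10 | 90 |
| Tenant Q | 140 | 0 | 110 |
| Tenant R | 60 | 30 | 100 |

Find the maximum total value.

61700

Meeting every minimum uses 0+0+20+10+0+30 = 60 m², leaving 360.
Highest rent per m² first: Tenant E 200 > Tenant W 190 > Tenant Q 140 > Tenant G 130 > Tenant K 100 > Tenant R 60.
Give Tenant E 80 more to hit its cap of 90 ; 280 left.
Tenant W: +50 to 50 (cap) ; 230 left.
Tenant Q: +110 to 110 (cap) ; 120 left.
Tenant G takes 80 more to reach its cap of 100 ; 40 left.
Tenant K: +40 (room for 110) → 40. Pool exhausted.
Total = 190×50 + 100×40 + 130×100 + 200×90 + 140×110 + 60×30 = 61700.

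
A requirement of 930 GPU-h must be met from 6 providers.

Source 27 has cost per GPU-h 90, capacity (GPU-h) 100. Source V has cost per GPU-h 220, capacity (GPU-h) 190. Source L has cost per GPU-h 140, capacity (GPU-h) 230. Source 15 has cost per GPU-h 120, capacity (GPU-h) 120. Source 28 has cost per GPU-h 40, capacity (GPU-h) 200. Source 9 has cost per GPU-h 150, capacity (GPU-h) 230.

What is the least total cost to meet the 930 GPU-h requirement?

109100

Cheapest first:
Take 200 from Source 28 at 40 — need 730 more.
Source 27 (90): use full 100 — 630 GPU-h to go.
Take 120 from Source 15 at 120 — need 510 more.
Source L at 140: take all 230 GPU-h — 280 still needed.
Take 230 from Source 9 at 150 — need 50 more.
Source V at 220: take 50 of its 190 — requirement met.
Cost = 200×40 + 100×90 + 120×120 + 230×140 + 230×150 + 50×220 = 109100.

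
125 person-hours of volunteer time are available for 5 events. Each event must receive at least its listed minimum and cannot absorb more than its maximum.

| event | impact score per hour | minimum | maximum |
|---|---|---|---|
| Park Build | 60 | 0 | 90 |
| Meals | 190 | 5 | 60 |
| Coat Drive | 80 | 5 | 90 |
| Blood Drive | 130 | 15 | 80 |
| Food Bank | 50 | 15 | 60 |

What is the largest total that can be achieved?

Meeting every minimum uses 0+5+5+15+15 = 40 person-hours, leaving 85.
Highest impact score per hour first: Meals 190 > Blood Drive 130 > Coat Drive 80 > Park Build 60 > Food Bank 50.
Meals takes 55 more to reach its cap of 60 — 30 left.
Blood Drive has room for 65 more but only 30 remain, so it gets 45.
Total = 190×60 + 80×5 + 130×45 + 50×15 = 18400.

18400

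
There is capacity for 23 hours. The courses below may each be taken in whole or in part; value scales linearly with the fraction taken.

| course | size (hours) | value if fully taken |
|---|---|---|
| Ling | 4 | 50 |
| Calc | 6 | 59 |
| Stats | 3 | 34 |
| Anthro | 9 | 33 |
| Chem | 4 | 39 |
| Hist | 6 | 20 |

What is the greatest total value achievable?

Best value per unit of size first: Ling 50/4≈12.5, Stats 34/3≈11.3, Calc 59/6≈9.83, Chem 39/4≈9.75, Anthro 33/9≈3.67, Hist 20/6≈3.33.
All 4 hours of Ling fit (value 50) → 19 remain.
Stats: take in full, 3 hours for value 34 → 16 left.
All 6 hours of Calc fit (value 59) → 10 remain.
All 4 hours of Chem fit (value 39) → 6 remain.
Fill the last 6 hours with part of Anthro: 6/9 of it earns 22.
Total value = 204.

204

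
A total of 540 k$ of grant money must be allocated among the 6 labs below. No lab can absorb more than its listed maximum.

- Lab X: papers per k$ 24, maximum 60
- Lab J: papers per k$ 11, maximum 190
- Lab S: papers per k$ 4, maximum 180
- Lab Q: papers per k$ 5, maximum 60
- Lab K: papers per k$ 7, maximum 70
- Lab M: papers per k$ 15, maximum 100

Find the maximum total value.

Rank by papers per k$: Lab X 24 > Lab M 15 > Lab J 11 > Lab K 7 > Lab Q 5 > Lab S 4.
Lab X: +60 to 60 (cap) → 480 left.
Give Lab M 100 to hit its cap of 100 → 380 left.
Give Lab J 190 to hit its cap of 190 → 190 left.
Lab K takes 70 to reach its cap of 70 → 120 left.
Give Lab Q 60 to hit its cap of 60 → 60 left.
Lab S has room for 180 but only 60 remain, so it gets 60.
Total = 24×60 + 11×190 + 4×60 + 5×60 + 7×70 + 15×100 = 6060.

6060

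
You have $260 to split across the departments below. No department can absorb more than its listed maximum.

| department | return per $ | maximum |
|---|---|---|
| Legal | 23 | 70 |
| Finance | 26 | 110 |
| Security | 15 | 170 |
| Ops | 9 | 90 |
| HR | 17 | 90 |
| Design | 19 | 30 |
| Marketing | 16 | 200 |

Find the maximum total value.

Rank by return per $: Finance 26 > Legal 23 > Design 19 > HR 17 > Marketing 16 > Security 15 > Ops 9.
Finance: +110 to 110 (cap) — 150 left.
Legal takes 70 to reach its cap of 70 — 80 left.
Design: +30 to 30 (cap) — 50 left.
HR has room for 90 but only 50 remain, so it gets 50.
Total = 23×70 + 26×110 + 17×50 + 19×30 = 5890.

5890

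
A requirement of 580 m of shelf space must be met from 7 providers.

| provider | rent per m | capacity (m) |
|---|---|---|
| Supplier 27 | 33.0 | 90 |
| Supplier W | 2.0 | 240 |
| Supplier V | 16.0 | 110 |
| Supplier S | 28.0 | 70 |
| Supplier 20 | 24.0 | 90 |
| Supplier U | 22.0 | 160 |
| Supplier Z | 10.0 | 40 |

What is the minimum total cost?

6880

Use providers in increasing cost order.
Supplier W at 2.0: take all 240 m → 340 still needed.
Supplier Z (10.0): use full 40 → 300 m to go.
Supplier V at 16.0: take all 110 m → 190 still needed.
Supplier U (22.0): use full 160 → 30 m to go.
Supplier 20 at 24.0: take 30 of its 90 → requirement met.
Supplier S, Supplier 27: unused.
Cost = 240×2.0 + 40×10.0 + 110×16.0 + 160×22.0 + 30×24.0 = 6880.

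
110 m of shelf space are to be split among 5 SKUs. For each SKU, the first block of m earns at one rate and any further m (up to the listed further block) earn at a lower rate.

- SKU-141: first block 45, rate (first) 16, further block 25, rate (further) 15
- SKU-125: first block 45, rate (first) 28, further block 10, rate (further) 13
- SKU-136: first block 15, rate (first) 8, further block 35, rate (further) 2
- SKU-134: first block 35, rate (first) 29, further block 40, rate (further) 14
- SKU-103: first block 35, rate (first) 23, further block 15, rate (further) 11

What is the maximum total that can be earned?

2965

Rank every tier by rate: SKU-134/tier1 29 > SKU-125/tier1 28 > SKU-103/tier1 23 > SKU-141/tier1 16 > SKU-141/tier2 15 > SKU-134/tier2 14 > SKU-125/tier2 13 > SKU-103/tier2 11 > SKU-136/tier1 8 > SKU-136/tier2 2.
SKU-134 tier1 at 29: fill all 35 → 75 left.
Fill SKU-125 tier1 block (45 at 28) → 30 left.
SKU-103 tier1 at 23: only 30 left, fill 30.
Total = 29×35 + 28×45 + 23×30 = 2965.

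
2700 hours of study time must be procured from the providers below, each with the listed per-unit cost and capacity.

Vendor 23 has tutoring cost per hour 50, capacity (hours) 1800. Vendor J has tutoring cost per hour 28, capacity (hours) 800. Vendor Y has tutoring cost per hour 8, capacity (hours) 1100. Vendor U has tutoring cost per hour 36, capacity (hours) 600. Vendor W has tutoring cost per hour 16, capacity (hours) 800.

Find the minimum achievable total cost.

44000

Cheapest first:
Vendor Y (8): use full 1100 ; 1600 hours to go.
Vendor W (16): use full 800 ; 800 hours to go.
Vendor J at 28: take all 800 hours ; 0 still needed.
Vendor U, Vendor 23: unused.
Cost = 1100×8 + 800×16 + 800×28 = 44000.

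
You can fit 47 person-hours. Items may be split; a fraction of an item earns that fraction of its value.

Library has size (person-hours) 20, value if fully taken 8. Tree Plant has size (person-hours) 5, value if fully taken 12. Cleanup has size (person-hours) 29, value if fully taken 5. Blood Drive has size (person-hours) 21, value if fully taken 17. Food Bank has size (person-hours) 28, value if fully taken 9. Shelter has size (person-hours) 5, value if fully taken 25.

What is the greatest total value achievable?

60.4

Best value per unit of size first: Shelter 25/5≈5, Tree Plant 12/5≈2.4, Blood Drive 17/21≈0.81, Library 8/20≈0.4, Food Bank 9/28≈0.321, Cleanup 5/29≈0.172.
Shelter: take in full, 5 person-hours for value 25 ; 42 left.
Take all of Tree Plant (5 person-hours, value 12) ; 37 person-hours left.
All 21 person-hours of Blood Drive fit (value 17) ; 16 remain.
Only 16 person-hours remain; take 16/20 of Library for value 8×16/20 = 6.4.
Total value = 60.4.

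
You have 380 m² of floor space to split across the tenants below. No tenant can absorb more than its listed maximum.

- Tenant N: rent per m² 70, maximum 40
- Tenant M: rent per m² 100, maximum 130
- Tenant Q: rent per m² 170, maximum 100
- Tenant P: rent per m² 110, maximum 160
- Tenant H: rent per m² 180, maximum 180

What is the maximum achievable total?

60400

Order the tenants by rent per m²: Tenant H 180 > Tenant Q 170 > Tenant P 110 > Tenant M 100 > Tenant N 70.
Tenant H takes 180 to reach its cap of 180 — 200 left.
Give Tenant Q 100 to hit its cap of 100 — 100 left.
Tenant P has room for 160 but only 100 remain, so it gets 100.
Total = 170×100 + 110×100 + 180×180 = 60400.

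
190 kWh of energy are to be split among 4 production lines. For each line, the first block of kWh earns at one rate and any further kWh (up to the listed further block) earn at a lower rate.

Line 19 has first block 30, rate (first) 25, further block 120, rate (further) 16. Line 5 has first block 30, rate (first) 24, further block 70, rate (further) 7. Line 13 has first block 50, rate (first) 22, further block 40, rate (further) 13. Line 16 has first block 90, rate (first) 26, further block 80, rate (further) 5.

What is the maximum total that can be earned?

4690

Treat each block as its own option and order by rate: Line 16/tier1 26 > Line 19/tier1 25 > Line 5/tier1 24 > Line 13/tier1 22 > Line 19/tier2 16 > Line 13/tier2 13 > Line 5/tier2 7 > Line 16/tier2 5.
Line 16 tier1 at 26: fill all 90 — 100 left.
Fill Line 19 tier1 block (30 at 25) — 70 left.
Fill Line 5 tier1 block (30 at 24) — 40 left.
Line 13 tier1 at 22: only 40 left, fill 40.
Total = 26×90 + 25×30 + 24×30 + 22×40 = 4690.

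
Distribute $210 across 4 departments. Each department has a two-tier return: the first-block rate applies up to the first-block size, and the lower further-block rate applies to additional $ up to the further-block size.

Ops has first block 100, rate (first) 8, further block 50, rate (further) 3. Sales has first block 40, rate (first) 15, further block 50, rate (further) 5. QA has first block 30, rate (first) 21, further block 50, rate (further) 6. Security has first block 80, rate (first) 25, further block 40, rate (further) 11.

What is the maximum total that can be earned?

3830

Order all 8 blocks by rate: Security/T1 25 > QA/T1 21 > Sales/T1 15 > Security/T2 11 > Ops/T1 8 > QA/T2 6 > Sales/T2 5 > Ops/T2 3.
Security T1 at 25: fill all 80 → 130 left.
Fill QA T1 block (30 at 21) → 100 left.
Fill Sales T1 block (40 at 15) → 60 left.
Fill Security T2 block (40 at 11) → 20 left.
Ops T1 at 8: only 20 left, fill 20.
Total = 25×80 + 21×30 + 15×40 + 11×40 + 8×20 = 3830.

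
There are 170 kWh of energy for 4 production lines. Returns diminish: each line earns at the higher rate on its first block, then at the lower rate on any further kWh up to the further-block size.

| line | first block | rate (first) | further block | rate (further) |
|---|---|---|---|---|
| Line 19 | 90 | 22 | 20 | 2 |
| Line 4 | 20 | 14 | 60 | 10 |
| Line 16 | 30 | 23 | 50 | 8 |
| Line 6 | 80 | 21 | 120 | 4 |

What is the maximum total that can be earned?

Rank every tier by rate: Line 16/T1 23 > Line 19/T1 22 > Line 6/T1 21 > Line 4/T1 14 > Line 4/T2 10 > Line 16/T2 8 > Line 6/T2 4 > Line 19/T2 2.
Line 16 T1 at 23: fill all 30 ; 140 left.
Line 19/T1 (22): +90 ; 50 left.
Line 6 T1 at 21: only 50 left, fill 50.
Total = 23×30 + 22×90 + 21×50 = 3720.

3720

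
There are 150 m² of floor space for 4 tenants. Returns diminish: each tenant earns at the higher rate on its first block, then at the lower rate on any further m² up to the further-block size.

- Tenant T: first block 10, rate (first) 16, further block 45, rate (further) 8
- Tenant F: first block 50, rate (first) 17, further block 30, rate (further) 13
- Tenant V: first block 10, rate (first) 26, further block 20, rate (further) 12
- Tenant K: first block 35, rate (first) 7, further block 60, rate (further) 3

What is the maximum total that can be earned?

Order all 8 blocks by rate: Tenant V/tier1 26 > Tenant F/tier1 17 > Tenant T/tier1 16 > Tenant F/tier2 13 > Tenant V/tier2 12 > Tenant T/tier2 8 > Tenant K/tier1 7 > Tenant K/tier2 3.
Fill Tenant V tier1 block (10 at 26) — 140 left.
Tenant F tier1 at 17: fill all 50 — 90 left.
Tenant T/tier1 (16): +10 — 80 left.
Tenant F/tier2 (13): +30 — 50 left.
Tenant V tier2 at 12: fill all 20 — 30 left.
30 remain; put them into Tenant T tier2 at 8.
Total = 26×10 + 17×50 + 16×10 + 13×30 + 12×20 + 8×30 = 2140.

2140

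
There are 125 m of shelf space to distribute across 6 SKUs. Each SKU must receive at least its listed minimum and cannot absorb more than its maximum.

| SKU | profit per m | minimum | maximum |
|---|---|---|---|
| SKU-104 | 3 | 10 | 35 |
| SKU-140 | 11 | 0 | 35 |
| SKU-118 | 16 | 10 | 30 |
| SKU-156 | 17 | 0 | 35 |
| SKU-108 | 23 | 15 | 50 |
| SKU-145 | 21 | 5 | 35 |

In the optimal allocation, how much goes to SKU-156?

20

Meeting every minimum uses 10+0+10+0+15+5 = 40 m, leaving 85.
Order the SKUs by profit per m: SKU-108 23 > SKU-145 21 > SKU-156 17 > SKU-118 16 > SKU-140 11 > SKU-104 3.
Give SKU-108 35 more to hit its cap of 50 — 50 left.
SKU-145 takes 30 more to reach its cap of 35 — 20 left.
SKU-156 has room for 35 more but only 20 remain, so it gets 20.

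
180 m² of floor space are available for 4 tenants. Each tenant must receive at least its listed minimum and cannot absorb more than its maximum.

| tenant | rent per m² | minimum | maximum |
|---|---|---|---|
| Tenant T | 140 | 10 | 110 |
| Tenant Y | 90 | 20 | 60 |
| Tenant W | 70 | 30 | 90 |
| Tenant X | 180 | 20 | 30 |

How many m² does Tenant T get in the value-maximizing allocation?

Meeting every minimum uses 10+20+30+20 = 80 m², leaving 100.
Order the tenants by rent per m²: Tenant X 180 > Tenant T 140 > Tenant Y 90 > Tenant W 70.
Give Tenant X 10 more to hit its cap of 30 → 90 left.
Only 90 left; Tenant T takes them to reach 100.

100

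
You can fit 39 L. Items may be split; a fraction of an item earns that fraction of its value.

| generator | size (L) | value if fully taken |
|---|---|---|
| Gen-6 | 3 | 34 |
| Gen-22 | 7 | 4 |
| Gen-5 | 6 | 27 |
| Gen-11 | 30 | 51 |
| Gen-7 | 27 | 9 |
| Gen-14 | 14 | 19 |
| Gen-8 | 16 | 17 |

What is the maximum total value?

112

Rank by value-to-size ratio: Gen-6 34/3≈11.3, Gen-5 27/6≈4.5, Gen-11 51/30≈1.7, Gen-14 19/14≈1.36, Gen-8 17/16≈1.06, Gen-22 4/7≈0.571, Gen-7 9/27≈0.333.
Gen-6: take in full, 3 L for value 34 → 36 left.
Gen-5: take in full, 6 L for value 27 → 30 left.
Take all of Gen-11 (30 L, value 51) → 0 L left.
Total value = 112.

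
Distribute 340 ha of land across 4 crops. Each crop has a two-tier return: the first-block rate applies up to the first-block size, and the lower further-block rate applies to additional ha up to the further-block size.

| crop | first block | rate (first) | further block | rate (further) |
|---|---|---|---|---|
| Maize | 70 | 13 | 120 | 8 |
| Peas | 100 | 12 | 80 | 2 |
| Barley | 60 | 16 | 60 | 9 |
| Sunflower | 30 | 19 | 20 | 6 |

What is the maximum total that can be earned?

4340

Treat each block as its own option and order by rate: Sunflower/T1 19 > Barley/T1 16 > Maize/T1 13 > Peas/T1 12 > Barley/T2 9 > Maize/T2 8 > Sunflower/T2 6 > Peas/T2 2.
Sunflower/T1 (19): +30 — 310 left.
Fill Barley T1 block (60 at 16) — 250 left.
Maize T1 at 13: fill all 70 — 180 left.
Fill Peas T1 block (100 at 12) — 80 left.
Barley/T2 (9): +60 — 20 left.
20 remain; put them into Maize T2 at 8.
Total = 19×30 + 16×60 + 13×70 + 12×100 + 9×60 + 8×20 = 4340.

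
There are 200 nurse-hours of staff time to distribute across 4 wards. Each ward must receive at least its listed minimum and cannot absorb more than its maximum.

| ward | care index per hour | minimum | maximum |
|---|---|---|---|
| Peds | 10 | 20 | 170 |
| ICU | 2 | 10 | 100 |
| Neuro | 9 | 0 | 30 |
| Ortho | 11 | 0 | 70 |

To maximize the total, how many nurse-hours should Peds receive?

Meeting every minimum uses 20+10+0+0 = 30 nurse-hours, leaving 170.
Highest care index per hour first: Ortho 11 > Peds 10 > Neuro 9 > ICU 2.
Ortho: +70 to 70 (cap) ; 100 left.
Only 100 left; Peds takes them to reach 120.

120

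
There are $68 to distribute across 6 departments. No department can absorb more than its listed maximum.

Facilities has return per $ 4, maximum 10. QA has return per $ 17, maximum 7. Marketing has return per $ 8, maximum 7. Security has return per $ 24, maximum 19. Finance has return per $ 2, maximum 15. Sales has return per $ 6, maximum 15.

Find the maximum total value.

781

Order the departments by return per $: Security 24 > QA 17 > Marketing 8 > Sales 6 > Facilities 4 > Finance 2.
Give Security 19 to hit its cap of 19 ; 49 left.
QA: +7 to 7 (cap) ; 42 left.
Give Marketing 7 to hit its cap of 7 ; 35 left.
Sales: +15 to 15 (cap) ; 20 left.
Give Facilities 10 to hit its cap of 10 ; 10 left.
Finance has room for 15 but only 10 remain, so it gets 10.
Total = 4×10 + 17×7 + 8×7 + 24×19 + 2×10 + 6×15 = 781.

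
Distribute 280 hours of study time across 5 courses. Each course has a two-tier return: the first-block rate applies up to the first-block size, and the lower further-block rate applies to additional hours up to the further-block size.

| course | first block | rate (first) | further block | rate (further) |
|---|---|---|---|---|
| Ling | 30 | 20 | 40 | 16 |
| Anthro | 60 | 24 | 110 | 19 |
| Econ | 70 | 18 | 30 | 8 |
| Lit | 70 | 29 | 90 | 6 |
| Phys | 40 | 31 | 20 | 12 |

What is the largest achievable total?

6830

Order all 10 blocks by rate: Phys/T1 31 > Lit/T1 29 > Anthro/T1 24 > Ling/T1 20 > Anthro/T2 19 > Econ/T1 18 > Ling/T2 16 > Phys/T2 12 > Econ/T2 8 > Lit/T2 6.
Phys T1 at 31: fill all 40 — 240 left.
Lit/T1 (29): +70 — 170 left.
Fill Anthro T1 block (60 at 24) — 110 left.
Ling T1 at 20: fill all 30 — 80 left.
Anthro T2 at 19: only 80 left, fill 80.
Total = 31×40 + 29×70 + 24×60 + 20×30 + 19×80 = 6830.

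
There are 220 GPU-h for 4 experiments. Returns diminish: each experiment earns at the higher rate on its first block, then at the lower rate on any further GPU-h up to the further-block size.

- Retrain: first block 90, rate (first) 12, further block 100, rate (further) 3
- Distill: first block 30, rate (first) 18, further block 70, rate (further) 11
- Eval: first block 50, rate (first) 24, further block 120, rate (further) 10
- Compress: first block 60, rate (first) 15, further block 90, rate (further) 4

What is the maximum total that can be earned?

3600

Rank every tier by rate: Eval/first 24 > Distill/first 18 > Compress/first 15 > Retrain/first 12 > Distill/second 11 > Eval/second 10 > Compress/second 4 > Retrain/second 3.
Eval first at 24: fill all 50 → 170 left.
Distill/first (18): +30 → 140 left.
Fill Compress first block (60 at 15) → 80 left.
Retrain/first: +80 of 90 at 12; pool empty.
Total = 24×50 + 18×30 + 15×60 + 12×80 = 3600.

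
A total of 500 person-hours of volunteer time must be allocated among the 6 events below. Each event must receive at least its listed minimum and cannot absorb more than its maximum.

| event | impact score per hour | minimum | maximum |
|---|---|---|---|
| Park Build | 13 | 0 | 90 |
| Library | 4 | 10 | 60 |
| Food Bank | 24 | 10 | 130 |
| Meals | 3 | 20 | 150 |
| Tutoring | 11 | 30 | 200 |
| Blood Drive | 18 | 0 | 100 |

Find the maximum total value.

7840

Meeting every minimum uses 0+10+10+20+30+0 = 70 person-hours, leaving 430.
Highest impact score per hour first: Food Bank 24 > Blood Drive 18 > Park Build 13 > Tutoring 11 > Library 4 > Meals 3.
Food Bank: +120 to 130 (cap) → 310 left.
Blood Drive takes 100 more to reach its cap of 100 → 210 left.
Park Build: +90 to 90 (cap) → 120 left.
Only 120 left; Tutoring takes them to reach 150.
Total = 13×90 + 4×10 + 24×130 + 3×20 + 11×150 + 18×100 = 7840.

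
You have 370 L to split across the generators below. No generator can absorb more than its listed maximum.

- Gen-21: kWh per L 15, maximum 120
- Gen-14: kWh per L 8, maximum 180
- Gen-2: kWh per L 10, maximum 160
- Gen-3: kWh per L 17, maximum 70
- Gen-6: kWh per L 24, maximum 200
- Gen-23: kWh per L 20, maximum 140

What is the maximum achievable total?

Order the generators by kWh per L: Gen-6 24 > Gen-23 20 > Gen-3 17 > Gen-21 15 > Gen-2 10 > Gen-14 8.
Gen-6: +200 to 200 (cap) ; 170 left.
Gen-23: +140 to 140 (cap) ; 30 left.
Gen-3: +30 (room for 70) → 30. Pool exhausted.
Total = 17×30 + 24×200 + 20×140 = 8110.

8110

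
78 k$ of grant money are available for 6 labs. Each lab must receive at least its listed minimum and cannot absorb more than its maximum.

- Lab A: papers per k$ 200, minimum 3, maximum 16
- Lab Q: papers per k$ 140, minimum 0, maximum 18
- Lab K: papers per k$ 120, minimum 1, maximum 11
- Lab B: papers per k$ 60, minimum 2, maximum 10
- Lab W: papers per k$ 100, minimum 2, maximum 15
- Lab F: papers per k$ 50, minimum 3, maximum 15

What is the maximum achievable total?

Meeting every minimum uses 3+0+1+2+2+3 = 11 k$, leaving 67.
Rank by papers per k$: Lab A 200 > Lab Q 140 > Lab K 120 > Lab W 100 > Lab B 60 > Lab F 50.
Lab A takes 13 more to reach its cap of 16 ; 54 left.
Lab Q takes 18 more to reach its cap of 18 ; 36 left.
Lab K: +10 to 11 (cap) ; 26 left.
Give Lab W 13 more to hit its cap of 15 ; 13 left.
Give Lab B 8 more to hit its cap of 10 ; 5 left.
Lab F has room for 12 more but only 5 remain, so it gets 8.
Total = 200×16 + 140×18 + 120×11 + 60×10 + 100×15 + 50×8 = 9540.

9540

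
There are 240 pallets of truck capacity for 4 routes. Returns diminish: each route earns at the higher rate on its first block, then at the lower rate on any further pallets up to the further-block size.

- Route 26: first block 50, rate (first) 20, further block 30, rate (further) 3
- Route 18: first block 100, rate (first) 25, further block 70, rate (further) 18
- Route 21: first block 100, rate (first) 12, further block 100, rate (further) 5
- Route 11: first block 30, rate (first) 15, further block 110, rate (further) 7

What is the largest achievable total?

5060

Treat each block as its own option and order by rate: Route 18/first 25 > Route 26/first 20 > Route 18/second 18 > Route 11/first 15 > Route 21/first 12 > Route 11/second 7 > Route 21/second 5 > Route 26/second 3.
Fill Route 18 first block (100 at 25) — 140 left.
Route 26 first at 20: fill all 50 — 90 left.
Route 18/second (18): +70 — 20 left.
Route 11 first at 15: only 20 left, fill 20.
Total = 25×100 + 20×50 + 18×70 + 15×20 = 5060.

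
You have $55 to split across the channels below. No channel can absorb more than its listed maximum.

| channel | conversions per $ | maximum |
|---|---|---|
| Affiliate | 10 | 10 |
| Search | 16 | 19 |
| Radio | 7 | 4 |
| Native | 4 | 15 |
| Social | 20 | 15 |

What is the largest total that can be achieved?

Order the channels by conversions per $: Social 20 > Search 16 > Affiliate 10 > Radio 7 > Native 4.
Social takes 15 to reach its cap of 15 ; 40 left.
Search: +19 to 19 (cap) ; 21 left.
Give Affiliate 10 to hit its cap of 10 ; 11 left.
Radio: +4 to 4 (cap) ; 7 left.
Native has room for 15 but only 7 remain, so it gets 7.
Total = 10×10 + 16×19 + 7×4 + 4×7 + 20×15 = 760.

760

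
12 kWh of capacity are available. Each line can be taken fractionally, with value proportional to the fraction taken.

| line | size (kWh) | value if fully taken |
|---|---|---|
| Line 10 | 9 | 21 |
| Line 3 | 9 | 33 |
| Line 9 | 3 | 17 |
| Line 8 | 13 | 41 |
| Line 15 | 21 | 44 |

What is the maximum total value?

50

Rank by value-to-size ratio: Line 9 17/3≈5.67, Line 3 33/9≈3.67, Line 8 41/13≈3.15, Line 10 21/9≈2.33, Line 15 44/21≈2.1.
Line 9: take in full, 3 kWh for value 17 → 9 left.
Take all of Line 3 (9 kWh, value 33) → 0 kWh left.
Total value = 50.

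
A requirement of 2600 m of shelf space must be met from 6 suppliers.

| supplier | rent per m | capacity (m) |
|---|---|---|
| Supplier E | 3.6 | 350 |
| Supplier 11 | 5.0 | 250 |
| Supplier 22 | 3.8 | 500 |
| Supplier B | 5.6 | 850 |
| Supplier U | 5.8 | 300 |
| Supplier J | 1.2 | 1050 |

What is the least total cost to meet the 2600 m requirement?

8190

Cheapest first:
Supplier J (1.2): use full 1050 → 1550 m to go.
Take 350 from Supplier E at 3.6 → need 1200 more.
Supplier 22 at 3.8: take all 500 m → 700 still needed.
Supplier 11 (5.0): use full 250 → 450 m to go.
Supplier B (5.6): take the remaining 450 → done.
Supplier U: unused.
Cost = 1050×1.2 + 350×3.6 + 500×3.8 + 250×5.0 + 450×5.6 = 8190.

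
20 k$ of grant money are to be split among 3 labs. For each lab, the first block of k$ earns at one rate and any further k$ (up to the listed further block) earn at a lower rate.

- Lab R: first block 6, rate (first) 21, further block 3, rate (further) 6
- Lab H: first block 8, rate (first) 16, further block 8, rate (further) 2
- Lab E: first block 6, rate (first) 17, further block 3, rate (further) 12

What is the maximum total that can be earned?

Order all 6 blocks by rate: Lab R/first 21 > Lab E/first 17 > Lab H/first 16 > Lab E/second 12 > Lab R/second 6 > Lab H/second 2.
Lab R first at 21: fill all 6 — 14 left.
Lab E first at 17: fill all 6 — 8 left.
Lab H/first (16): +8 — 0 left.
Total = 21×6 + 17×6 + 16×8 = 356.

356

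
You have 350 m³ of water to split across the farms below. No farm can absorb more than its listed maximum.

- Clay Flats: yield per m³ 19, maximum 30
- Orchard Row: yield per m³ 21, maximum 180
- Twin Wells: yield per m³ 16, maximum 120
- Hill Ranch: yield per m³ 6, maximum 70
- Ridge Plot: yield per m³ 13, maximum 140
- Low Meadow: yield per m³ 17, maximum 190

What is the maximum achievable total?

Order the farms by yield per m³: Orchard Row 21 > Clay Flats 19 > Low Meadow 17 > Twin Wells 16 > Ridge Plot 13 > Hill Ranch 6.
Orchard Row: +180 to 180 (cap) ; 170 left.
Give Clay Flats 30 to hit its cap of 30 ; 140 left.
Low Meadow has room for 190 but only 140 remain, so it gets 140.
Total = 19×30 + 21×180 + 17×140 = 6730.

6730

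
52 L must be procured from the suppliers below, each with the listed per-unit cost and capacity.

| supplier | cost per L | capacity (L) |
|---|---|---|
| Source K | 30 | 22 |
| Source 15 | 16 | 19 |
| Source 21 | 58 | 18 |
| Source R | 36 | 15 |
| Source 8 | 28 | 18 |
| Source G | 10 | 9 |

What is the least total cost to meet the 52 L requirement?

1078

Fill from the cheapest supplier first.
Take 9 from Source G at 10 → need 43 more.
Source 15 at 16: take all 19 L → 24 still needed.
Source 8 at 28: take all 18 L → 6 still needed.
Take 6 from Source K at 30 to finish.
Source R, Source 21: unused.
Cost = 9×10 + 19×16 + 18×28 + 6×30 = 1078.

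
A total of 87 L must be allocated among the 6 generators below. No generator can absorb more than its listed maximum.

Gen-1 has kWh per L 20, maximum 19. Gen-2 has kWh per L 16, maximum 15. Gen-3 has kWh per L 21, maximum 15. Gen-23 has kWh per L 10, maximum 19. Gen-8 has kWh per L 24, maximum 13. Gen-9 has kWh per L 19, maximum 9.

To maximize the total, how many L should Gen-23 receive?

Highest kWh per L first: Gen-8 24 > Gen-3 21 > Gen-1 20 > Gen-9 19 > Gen-2 16 > Gen-23 10.
Gen-8 takes 13 to reach its cap of 13 — 74 left.
Give Gen-3 15 to hit its cap of 15 — 59 left.
Gen-1: +19 to 19 (cap) — 40 left.
Gen-9 takes 9 to reach its cap of 9 — 31 left.
Gen-2 takes 15 to reach its cap of 15 — 16 left.
Gen-23: +16 (room for 19) → 16. Pool exhausted.

16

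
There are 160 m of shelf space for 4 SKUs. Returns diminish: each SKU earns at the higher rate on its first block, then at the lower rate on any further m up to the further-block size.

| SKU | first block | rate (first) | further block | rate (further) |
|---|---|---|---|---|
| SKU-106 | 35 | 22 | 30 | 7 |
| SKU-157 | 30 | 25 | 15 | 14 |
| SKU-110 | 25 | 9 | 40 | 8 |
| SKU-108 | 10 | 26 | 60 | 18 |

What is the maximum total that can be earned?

Treat each block as its own option and order by rate: SKU-108/tier1 26 > SKU-157/tier1 25 > SKU-106/tier1 22 > SKU-108/tier2 18 > SKU-157/tier2 14 > SKU-110/tier1 9 > SKU-110/tier2 8 > SKU-106/tier2 7.
SKU-108/tier1 (26): +10 ; 150 left.
SKU-157/tier1 (25): +30 ; 120 left.
Fill SKU-106 tier1 block (35 at 22) ; 85 left.
SKU-108/tier2 (18): +60 ; 25 left.
Fill SKU-157 tier2 block (15 at 14) ; 10 left.
SKU-110/tier1: +10 of 25 at 9; pool empty.
Total = 26×10 + 25×30 + 22×35 + 18×60 + 14×15 + 9×10 = 3160.

3160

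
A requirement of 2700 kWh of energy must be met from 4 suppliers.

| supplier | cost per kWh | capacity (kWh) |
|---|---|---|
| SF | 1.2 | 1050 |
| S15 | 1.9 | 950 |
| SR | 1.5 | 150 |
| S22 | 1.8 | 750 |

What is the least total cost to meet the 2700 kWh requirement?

4260

Cheapest first:
Take 1050 from SF at 1.2 → need 1650 more.
SR (1.5): use full 150 → 1500 kWh to go.
S22 at 1.8: take all 750 kWh → 750 still needed.
S15 (1.9): take the remaining 750 → done.
Cost = 1050×1.2 + 150×1.5 + 750×1.8 + 750×1.9 = 4260.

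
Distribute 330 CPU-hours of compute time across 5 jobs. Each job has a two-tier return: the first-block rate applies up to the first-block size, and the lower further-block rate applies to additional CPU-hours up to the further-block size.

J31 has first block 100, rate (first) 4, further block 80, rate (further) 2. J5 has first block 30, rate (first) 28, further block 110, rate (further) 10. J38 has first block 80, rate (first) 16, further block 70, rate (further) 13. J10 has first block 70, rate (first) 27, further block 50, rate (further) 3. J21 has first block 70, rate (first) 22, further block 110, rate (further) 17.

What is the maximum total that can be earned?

Treat each block as its own option and order by rate: J5/T1 28 > J10/T1 27 > J21/T1 22 > J21/T2 17 > J38/T1 16 > J38/T2 13 > J5/T2 10 > J31/T1 4 > J10/T2 3 > J31/T2 2.
J5/T1 (28): +30 → 300 left.
J10 T1 at 27: fill all 70 → 230 left.
J21/T1 (22): +70 → 160 left.
J21/T2 (17): +110 → 50 left.
50 remain; put them into J38 T1 at 16.
Total = 28×30 + 27×70 + 22×70 + 17×110 + 16×50 = 6940.

6940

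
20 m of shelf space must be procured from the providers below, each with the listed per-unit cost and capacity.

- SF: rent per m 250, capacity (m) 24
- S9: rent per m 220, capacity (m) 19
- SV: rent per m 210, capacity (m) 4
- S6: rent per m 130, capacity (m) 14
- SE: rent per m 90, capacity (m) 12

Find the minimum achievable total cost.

Use providers in increasing cost order.
SE (90): use full 12 → 8 m to go.
S6 (130): take the remaining 8 → done.
SV, S9, SF: unused.
Cost = 12×90 + 8×130 = 2120.

2120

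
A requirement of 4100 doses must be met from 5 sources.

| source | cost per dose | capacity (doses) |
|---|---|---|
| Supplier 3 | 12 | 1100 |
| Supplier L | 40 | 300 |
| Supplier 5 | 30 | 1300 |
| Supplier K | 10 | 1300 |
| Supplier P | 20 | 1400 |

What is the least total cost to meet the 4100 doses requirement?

Fill from the cheapest source first.
Supplier K at 10: take all 1300 doses → 2800 still needed.
Supplier 3 (12): use full 1100 → 1700 doses to go.
Supplier P at 20: take all 1400 doses → 300 still needed.
Take 300 from Supplier 5 at 30 to finish.
Supplier L: unused.
Cost = 1300×10 + 1100×12 + 1400×20 + 300×30 = 63200.

63200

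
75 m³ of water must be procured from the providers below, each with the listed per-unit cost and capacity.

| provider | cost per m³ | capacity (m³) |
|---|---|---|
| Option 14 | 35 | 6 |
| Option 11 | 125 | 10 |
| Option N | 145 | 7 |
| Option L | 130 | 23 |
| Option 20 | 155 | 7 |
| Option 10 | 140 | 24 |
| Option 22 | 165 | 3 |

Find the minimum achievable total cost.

9600

Fill from the cheapest provider first.
Option 14 at 35: take all 6 m³ ; 69 still needed.
Option 11 at 125: take all 10 m³ ; 59 still needed.
Option L (130): use full 23 ; 36 m³ to go.
Option 10 at 140: take all 24 m³ ; 12 still needed.
Option N at 145: take all 7 m³ ; 5 still needed.
Take 5 from Option 20 at 155 to finish.
Option 22: unused.
Cost = 6×35 + 10×125 + 23×130 + 24×140 + 7×145 + 5×155 = 9600.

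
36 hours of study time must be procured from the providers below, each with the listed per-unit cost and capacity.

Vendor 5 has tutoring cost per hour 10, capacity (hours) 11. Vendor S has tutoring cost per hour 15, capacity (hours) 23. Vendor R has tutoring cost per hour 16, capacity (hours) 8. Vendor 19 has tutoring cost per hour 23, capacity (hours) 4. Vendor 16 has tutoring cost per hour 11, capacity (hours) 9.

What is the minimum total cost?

Cheapest first:
Vendor 5 (10): use full 11 ; 25 hours to go.
Vendor 16 at 11: take all 9 hours ; 16 still needed.
Take 16 from Vendor S at 15 to finish.
Vendor R, Vendor 19: unused.
Cost = 11×10 + 9×11 + 16×15 = 449.

449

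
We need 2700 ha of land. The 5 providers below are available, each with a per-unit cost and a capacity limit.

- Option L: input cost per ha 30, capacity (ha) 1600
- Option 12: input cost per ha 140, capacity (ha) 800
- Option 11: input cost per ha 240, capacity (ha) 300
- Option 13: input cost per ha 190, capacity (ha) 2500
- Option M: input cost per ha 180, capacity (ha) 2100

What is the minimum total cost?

Cheapest first:
Take 1600 from Option L at 30 → need 1100 more.
Take 800 from Option 12 at 140 → need 300 more.
Option M (180): take the remaining 300 → done.
Option 13, Option 11: unused.
Cost = 1600×30 + 800×140 + 300×180 = 214000.

214000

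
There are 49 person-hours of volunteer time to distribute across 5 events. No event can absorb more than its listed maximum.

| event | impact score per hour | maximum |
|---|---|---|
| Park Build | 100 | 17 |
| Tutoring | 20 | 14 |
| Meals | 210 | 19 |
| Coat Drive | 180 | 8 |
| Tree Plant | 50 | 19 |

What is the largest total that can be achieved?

Highest impact score per hour first: Meals 210 > Coat Drive 180 > Park Build 100 > Tree Plant 50 > Tutoring 20.
Meals takes 19 to reach its cap of 19 — 30 left.
Give Coat Drive 8 to hit its cap of 8 — 22 left.
Park Build: +17 to 17 (cap) — 5 left.
Tree Plant has room for 19 but only 5 remain, so it gets 5.
Total = 100×17 + 210×19 + 180×8 + 50×5 = 7380.

7380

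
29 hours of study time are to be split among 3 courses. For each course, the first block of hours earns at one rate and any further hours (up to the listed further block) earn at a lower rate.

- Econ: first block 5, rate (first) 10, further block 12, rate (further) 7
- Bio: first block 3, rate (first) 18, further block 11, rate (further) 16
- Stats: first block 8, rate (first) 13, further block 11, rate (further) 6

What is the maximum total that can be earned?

398

Treat each block as its own option and order by rate: Bio/first 18 > Bio/second 16 > Stats/first 13 > Econ/first 10 > Econ/second 7 > Stats/second 6.
Fill Bio first block (3 at 18) → 26 left.
Fill Bio second block (11 at 16) → 15 left.
Stats first at 13: fill all 8 → 7 left.
Econ/first (10): +5 → 2 left.
2 remain; put them into Econ second at 7.
Total = 18×3 + 16×11 + 13×8 + 10×5 + 7×2 = 398.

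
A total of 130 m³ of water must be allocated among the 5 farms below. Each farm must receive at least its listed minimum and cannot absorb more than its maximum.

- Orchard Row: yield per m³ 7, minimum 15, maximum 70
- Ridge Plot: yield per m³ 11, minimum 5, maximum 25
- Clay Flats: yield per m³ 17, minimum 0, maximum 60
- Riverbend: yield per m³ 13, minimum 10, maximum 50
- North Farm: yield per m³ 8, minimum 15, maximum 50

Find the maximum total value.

Meeting every minimum uses 15+5+0+10+15 = 45 m³, leaving 85.
Highest yield per m³ first: Clay Flats 17 > Riverbend 13 > Ridge Plot 11 > North Farm 8 > Orchard Row 7.
Clay Flats takes 60 more to reach its cap of 60 → 25 left.
Riverbend has room for 40 more but only 25 remain, so it gets 35.
Total = 7×15 + 11×5 + 17×60 + 13×35 + 8×15 = 1755.

1755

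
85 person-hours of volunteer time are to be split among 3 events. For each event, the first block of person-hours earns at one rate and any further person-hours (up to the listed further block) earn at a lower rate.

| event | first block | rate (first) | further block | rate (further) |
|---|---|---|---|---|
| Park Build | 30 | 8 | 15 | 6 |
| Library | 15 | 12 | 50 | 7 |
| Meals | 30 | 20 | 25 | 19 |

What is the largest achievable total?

1375

Treat each block as its own option and order by rate: Meals/tier1 20 > Meals/tier2 19 > Library/tier1 12 > Park Build/tier1 8 > Library/tier2 7 > Park Build/tier2 6.
Meals tier1 at 20: fill all 30 → 55 left.
Meals tier2 at 19: fill all 25 → 30 left.
Fill Library tier1 block (15 at 12) → 15 left.
Park Build tier1 at 8: only 15 left, fill 15.
Total = 20×30 + 19×25 + 12×15 + 8×15 = 1375.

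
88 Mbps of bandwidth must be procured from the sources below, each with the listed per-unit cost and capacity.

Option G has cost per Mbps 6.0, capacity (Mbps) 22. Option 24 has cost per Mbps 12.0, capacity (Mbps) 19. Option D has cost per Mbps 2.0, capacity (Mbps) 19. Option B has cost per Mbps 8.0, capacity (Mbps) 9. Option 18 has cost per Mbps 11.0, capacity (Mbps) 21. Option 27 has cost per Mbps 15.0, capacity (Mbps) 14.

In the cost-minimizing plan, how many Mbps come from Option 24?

Cheapest first:
Option D at 2.0: take all 19 Mbps — 69 still needed.
Option G (6.0): use full 22 — 47 Mbps to go.
Take 9 from Option B at 8.0 — need 38 more.
Option 18 (11.0): use full 21 — 17 Mbps to go.
Option 24 (12.0): take the remaining 17 — done.
Option 27: unused.

17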